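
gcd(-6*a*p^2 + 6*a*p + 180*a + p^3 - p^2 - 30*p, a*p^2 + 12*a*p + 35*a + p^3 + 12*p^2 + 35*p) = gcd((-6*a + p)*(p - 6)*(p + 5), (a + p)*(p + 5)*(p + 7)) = p + 5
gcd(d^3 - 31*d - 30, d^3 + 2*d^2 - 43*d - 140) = d + 5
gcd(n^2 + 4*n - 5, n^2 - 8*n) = 1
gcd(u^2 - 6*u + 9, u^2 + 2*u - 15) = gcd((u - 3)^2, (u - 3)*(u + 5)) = u - 3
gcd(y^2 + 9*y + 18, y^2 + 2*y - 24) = y + 6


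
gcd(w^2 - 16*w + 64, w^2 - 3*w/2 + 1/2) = 1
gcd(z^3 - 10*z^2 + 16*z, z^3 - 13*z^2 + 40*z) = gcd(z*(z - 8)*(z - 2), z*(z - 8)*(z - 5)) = z^2 - 8*z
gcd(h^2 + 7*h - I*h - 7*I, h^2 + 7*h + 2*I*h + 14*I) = h + 7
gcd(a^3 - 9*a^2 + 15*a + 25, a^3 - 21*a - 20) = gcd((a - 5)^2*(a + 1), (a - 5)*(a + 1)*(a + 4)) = a^2 - 4*a - 5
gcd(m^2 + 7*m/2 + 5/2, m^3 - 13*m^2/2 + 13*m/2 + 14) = m + 1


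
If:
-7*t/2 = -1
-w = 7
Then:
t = 2/7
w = -7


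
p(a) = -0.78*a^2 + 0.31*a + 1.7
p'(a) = 0.31 - 1.56*a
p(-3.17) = -7.12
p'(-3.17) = 5.26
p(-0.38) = 1.47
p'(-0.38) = 0.90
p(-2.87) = -5.61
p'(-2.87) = 4.79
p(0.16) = 1.73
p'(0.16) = 0.06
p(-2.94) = -5.95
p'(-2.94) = 4.90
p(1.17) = 0.99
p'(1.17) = -1.52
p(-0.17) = 1.62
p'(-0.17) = 0.58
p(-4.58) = -16.08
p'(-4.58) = 7.45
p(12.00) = -106.90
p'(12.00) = -18.41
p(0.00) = 1.70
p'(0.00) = 0.31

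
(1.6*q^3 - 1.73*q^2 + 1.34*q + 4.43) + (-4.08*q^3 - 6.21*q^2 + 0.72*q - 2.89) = -2.48*q^3 - 7.94*q^2 + 2.06*q + 1.54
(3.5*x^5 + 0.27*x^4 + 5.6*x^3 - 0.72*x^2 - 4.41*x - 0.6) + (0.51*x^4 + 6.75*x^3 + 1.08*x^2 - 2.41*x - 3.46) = 3.5*x^5 + 0.78*x^4 + 12.35*x^3 + 0.36*x^2 - 6.82*x - 4.06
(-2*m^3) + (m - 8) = -2*m^3 + m - 8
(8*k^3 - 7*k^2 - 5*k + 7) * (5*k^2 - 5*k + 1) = 40*k^5 - 75*k^4 + 18*k^3 + 53*k^2 - 40*k + 7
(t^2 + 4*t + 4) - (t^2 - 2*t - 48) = 6*t + 52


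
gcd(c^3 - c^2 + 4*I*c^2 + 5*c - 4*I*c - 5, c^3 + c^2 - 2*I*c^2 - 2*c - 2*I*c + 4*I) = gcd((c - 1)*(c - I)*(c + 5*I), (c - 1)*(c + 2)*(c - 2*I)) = c - 1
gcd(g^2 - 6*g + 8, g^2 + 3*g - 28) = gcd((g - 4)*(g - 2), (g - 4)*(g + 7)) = g - 4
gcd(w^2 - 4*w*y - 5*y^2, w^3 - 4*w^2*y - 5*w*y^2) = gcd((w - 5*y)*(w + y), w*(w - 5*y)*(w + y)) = -w^2 + 4*w*y + 5*y^2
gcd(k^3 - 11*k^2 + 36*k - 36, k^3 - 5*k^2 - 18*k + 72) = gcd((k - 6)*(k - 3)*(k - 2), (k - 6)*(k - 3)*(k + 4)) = k^2 - 9*k + 18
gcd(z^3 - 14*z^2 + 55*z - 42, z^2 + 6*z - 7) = z - 1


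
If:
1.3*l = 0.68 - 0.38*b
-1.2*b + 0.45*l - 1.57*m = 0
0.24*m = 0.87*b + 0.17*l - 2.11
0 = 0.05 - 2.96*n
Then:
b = 2.01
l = -0.06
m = -1.55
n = 0.02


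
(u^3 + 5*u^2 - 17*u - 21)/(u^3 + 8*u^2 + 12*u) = (u^3 + 5*u^2 - 17*u - 21)/(u*(u^2 + 8*u + 12))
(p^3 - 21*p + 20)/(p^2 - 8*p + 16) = (p^2 + 4*p - 5)/(p - 4)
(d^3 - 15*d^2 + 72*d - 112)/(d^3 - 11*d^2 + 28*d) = (d - 4)/d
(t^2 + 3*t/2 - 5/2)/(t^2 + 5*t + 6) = (2*t^2 + 3*t - 5)/(2*(t^2 + 5*t + 6))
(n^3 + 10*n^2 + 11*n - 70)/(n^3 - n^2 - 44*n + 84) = (n + 5)/(n - 6)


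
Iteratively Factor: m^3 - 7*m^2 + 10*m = (m)*(m^2 - 7*m + 10) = m*(m - 2)*(m - 5)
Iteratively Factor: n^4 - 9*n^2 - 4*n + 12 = (n + 2)*(n^3 - 2*n^2 - 5*n + 6) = (n - 1)*(n + 2)*(n^2 - n - 6) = (n - 3)*(n - 1)*(n + 2)*(n + 2)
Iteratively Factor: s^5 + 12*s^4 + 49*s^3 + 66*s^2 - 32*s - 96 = (s + 4)*(s^4 + 8*s^3 + 17*s^2 - 2*s - 24) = (s + 3)*(s + 4)*(s^3 + 5*s^2 + 2*s - 8) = (s - 1)*(s + 3)*(s + 4)*(s^2 + 6*s + 8) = (s - 1)*(s + 3)*(s + 4)^2*(s + 2)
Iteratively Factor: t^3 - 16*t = (t - 4)*(t^2 + 4*t) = (t - 4)*(t + 4)*(t)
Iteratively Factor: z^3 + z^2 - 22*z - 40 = (z + 2)*(z^2 - z - 20) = (z + 2)*(z + 4)*(z - 5)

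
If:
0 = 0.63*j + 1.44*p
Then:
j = -2.28571428571429*p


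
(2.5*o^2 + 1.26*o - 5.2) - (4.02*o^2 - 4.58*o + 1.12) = -1.52*o^2 + 5.84*o - 6.32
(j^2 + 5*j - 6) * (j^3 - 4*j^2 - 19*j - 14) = j^5 + j^4 - 45*j^3 - 85*j^2 + 44*j + 84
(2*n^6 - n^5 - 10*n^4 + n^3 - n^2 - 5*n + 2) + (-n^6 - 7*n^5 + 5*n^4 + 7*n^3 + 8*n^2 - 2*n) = n^6 - 8*n^5 - 5*n^4 + 8*n^3 + 7*n^2 - 7*n + 2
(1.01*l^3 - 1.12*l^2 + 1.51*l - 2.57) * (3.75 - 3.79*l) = -3.8279*l^4 + 8.0323*l^3 - 9.9229*l^2 + 15.4028*l - 9.6375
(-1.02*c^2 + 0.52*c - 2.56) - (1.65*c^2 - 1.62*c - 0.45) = -2.67*c^2 + 2.14*c - 2.11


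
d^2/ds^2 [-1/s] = -2/s^3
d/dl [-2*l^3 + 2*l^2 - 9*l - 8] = -6*l^2 + 4*l - 9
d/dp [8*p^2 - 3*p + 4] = 16*p - 3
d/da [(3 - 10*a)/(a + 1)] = -13/(a + 1)^2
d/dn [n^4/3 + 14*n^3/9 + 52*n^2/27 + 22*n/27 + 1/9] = 4*n^3/3 + 14*n^2/3 + 104*n/27 + 22/27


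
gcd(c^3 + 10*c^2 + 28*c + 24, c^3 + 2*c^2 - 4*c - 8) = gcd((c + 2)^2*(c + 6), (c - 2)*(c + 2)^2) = c^2 + 4*c + 4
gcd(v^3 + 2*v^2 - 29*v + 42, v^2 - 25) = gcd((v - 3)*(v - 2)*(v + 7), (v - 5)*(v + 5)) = 1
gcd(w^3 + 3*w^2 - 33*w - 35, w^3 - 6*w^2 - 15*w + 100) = w - 5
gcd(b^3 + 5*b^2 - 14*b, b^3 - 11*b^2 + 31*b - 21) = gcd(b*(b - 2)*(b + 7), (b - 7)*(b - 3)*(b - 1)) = 1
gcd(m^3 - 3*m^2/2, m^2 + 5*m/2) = m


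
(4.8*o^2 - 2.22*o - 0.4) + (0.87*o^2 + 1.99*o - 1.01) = 5.67*o^2 - 0.23*o - 1.41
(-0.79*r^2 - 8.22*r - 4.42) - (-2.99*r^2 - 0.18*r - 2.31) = 2.2*r^2 - 8.04*r - 2.11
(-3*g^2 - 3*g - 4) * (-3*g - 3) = 9*g^3 + 18*g^2 + 21*g + 12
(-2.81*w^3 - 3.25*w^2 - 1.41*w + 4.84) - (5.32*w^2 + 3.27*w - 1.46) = -2.81*w^3 - 8.57*w^2 - 4.68*w + 6.3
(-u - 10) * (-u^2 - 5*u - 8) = u^3 + 15*u^2 + 58*u + 80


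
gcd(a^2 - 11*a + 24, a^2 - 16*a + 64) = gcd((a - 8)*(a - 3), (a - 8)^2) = a - 8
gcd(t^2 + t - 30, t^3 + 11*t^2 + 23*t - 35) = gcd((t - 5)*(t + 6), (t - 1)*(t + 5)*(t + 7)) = 1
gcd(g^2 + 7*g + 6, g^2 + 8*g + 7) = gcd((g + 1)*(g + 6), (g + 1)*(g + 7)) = g + 1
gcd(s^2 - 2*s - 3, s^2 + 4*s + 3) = s + 1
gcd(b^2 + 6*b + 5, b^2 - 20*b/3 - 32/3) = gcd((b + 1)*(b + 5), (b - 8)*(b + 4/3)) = 1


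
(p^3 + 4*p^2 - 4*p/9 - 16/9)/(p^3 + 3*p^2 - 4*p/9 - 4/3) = (p + 4)/(p + 3)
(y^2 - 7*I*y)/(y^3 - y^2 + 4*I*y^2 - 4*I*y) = (y - 7*I)/(y^2 - y + 4*I*y - 4*I)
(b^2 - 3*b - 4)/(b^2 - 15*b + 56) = (b^2 - 3*b - 4)/(b^2 - 15*b + 56)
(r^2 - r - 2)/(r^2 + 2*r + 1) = (r - 2)/(r + 1)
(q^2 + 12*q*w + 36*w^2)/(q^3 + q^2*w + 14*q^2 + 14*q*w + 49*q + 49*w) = (q^2 + 12*q*w + 36*w^2)/(q^3 + q^2*w + 14*q^2 + 14*q*w + 49*q + 49*w)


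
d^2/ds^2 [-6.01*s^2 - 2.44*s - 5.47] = -12.0200000000000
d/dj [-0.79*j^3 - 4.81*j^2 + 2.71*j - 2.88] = -2.37*j^2 - 9.62*j + 2.71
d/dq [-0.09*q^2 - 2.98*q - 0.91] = -0.18*q - 2.98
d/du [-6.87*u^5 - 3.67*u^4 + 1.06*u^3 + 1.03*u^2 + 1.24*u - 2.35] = -34.35*u^4 - 14.68*u^3 + 3.18*u^2 + 2.06*u + 1.24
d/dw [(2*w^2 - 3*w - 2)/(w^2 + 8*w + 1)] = (19*w^2 + 8*w + 13)/(w^4 + 16*w^3 + 66*w^2 + 16*w + 1)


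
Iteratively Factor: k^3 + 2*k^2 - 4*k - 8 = (k - 2)*(k^2 + 4*k + 4) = (k - 2)*(k + 2)*(k + 2)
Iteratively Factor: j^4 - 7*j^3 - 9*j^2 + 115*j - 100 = (j - 1)*(j^3 - 6*j^2 - 15*j + 100) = (j - 5)*(j - 1)*(j^2 - j - 20) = (j - 5)^2*(j - 1)*(j + 4)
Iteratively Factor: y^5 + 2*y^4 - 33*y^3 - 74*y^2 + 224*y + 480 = (y + 4)*(y^4 - 2*y^3 - 25*y^2 + 26*y + 120) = (y + 2)*(y + 4)*(y^3 - 4*y^2 - 17*y + 60) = (y - 5)*(y + 2)*(y + 4)*(y^2 + y - 12) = (y - 5)*(y - 3)*(y + 2)*(y + 4)*(y + 4)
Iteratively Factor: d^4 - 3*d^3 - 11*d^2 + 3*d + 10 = (d + 1)*(d^3 - 4*d^2 - 7*d + 10) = (d + 1)*(d + 2)*(d^2 - 6*d + 5) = (d - 1)*(d + 1)*(d + 2)*(d - 5)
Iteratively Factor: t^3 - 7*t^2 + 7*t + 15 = (t - 3)*(t^2 - 4*t - 5) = (t - 3)*(t + 1)*(t - 5)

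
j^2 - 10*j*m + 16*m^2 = (j - 8*m)*(j - 2*m)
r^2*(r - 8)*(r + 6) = r^4 - 2*r^3 - 48*r^2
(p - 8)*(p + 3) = p^2 - 5*p - 24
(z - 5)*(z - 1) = z^2 - 6*z + 5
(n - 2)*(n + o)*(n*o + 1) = n^3*o + n^2*o^2 - 2*n^2*o + n^2 - 2*n*o^2 + n*o - 2*n - 2*o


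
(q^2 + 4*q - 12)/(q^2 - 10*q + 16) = (q + 6)/(q - 8)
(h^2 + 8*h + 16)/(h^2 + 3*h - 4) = (h + 4)/(h - 1)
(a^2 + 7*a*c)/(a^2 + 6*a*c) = (a + 7*c)/(a + 6*c)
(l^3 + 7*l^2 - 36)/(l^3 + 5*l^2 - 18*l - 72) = (l - 2)/(l - 4)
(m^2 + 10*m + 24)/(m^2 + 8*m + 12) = (m + 4)/(m + 2)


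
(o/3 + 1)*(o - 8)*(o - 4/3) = o^3/3 - 19*o^2/9 - 52*o/9 + 32/3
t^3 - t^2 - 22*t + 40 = (t - 4)*(t - 2)*(t + 5)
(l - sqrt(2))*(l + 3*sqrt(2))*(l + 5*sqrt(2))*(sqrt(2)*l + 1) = sqrt(2)*l^4 + 15*l^3 + 21*sqrt(2)*l^2 - 46*l - 30*sqrt(2)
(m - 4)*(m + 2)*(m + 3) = m^3 + m^2 - 14*m - 24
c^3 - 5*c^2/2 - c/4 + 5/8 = (c - 5/2)*(c - 1/2)*(c + 1/2)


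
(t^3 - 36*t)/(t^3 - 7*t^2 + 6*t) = (t + 6)/(t - 1)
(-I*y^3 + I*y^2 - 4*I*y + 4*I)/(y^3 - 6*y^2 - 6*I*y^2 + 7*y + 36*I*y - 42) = I*(-y^3 + y^2 - 4*y + 4)/(y^3 - 6*y^2*(1 + I) + y*(7 + 36*I) - 42)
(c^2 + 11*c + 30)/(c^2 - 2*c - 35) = (c + 6)/(c - 7)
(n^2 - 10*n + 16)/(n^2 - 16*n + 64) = (n - 2)/(n - 8)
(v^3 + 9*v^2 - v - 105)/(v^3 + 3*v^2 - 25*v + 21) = (v + 5)/(v - 1)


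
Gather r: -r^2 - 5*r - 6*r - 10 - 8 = -r^2 - 11*r - 18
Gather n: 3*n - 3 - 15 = 3*n - 18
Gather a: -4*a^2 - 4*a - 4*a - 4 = -4*a^2 - 8*a - 4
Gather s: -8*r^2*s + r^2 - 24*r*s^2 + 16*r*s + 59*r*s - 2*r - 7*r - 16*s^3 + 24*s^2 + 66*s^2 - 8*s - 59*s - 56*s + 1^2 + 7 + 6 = r^2 - 9*r - 16*s^3 + s^2*(90 - 24*r) + s*(-8*r^2 + 75*r - 123) + 14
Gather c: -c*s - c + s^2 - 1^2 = c*(-s - 1) + s^2 - 1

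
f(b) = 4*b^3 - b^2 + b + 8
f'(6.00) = 421.00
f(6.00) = 842.00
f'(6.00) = 421.00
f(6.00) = 842.00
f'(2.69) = 82.45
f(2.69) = 81.31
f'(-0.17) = 1.69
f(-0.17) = 7.78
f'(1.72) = 33.06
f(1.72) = 27.12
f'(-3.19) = 129.49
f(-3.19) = -135.21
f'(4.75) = 262.25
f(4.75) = 418.88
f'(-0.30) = 2.68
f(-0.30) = 7.50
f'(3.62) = 151.01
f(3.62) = 188.27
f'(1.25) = 17.25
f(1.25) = 15.50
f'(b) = 12*b^2 - 2*b + 1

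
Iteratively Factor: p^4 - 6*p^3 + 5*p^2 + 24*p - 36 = (p - 3)*(p^3 - 3*p^2 - 4*p + 12) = (p - 3)*(p - 2)*(p^2 - p - 6) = (p - 3)*(p - 2)*(p + 2)*(p - 3)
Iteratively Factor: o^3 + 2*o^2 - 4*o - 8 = (o - 2)*(o^2 + 4*o + 4) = (o - 2)*(o + 2)*(o + 2)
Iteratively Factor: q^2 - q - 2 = (q + 1)*(q - 2)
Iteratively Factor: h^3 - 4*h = (h)*(h^2 - 4) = h*(h - 2)*(h + 2)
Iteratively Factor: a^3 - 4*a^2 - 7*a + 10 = (a - 1)*(a^2 - 3*a - 10) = (a - 5)*(a - 1)*(a + 2)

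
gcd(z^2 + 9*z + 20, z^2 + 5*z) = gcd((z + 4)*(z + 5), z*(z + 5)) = z + 5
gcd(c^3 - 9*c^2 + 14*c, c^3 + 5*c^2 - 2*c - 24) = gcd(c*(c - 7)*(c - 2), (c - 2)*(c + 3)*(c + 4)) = c - 2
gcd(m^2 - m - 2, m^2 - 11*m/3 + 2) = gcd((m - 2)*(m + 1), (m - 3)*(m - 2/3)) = 1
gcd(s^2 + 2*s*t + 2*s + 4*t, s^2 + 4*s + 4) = s + 2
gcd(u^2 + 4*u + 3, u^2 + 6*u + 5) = u + 1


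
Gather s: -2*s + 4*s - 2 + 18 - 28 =2*s - 12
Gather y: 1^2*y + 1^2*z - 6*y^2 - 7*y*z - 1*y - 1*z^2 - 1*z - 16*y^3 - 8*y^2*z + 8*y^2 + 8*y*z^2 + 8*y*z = -16*y^3 + y^2*(2 - 8*z) + y*(8*z^2 + z) - z^2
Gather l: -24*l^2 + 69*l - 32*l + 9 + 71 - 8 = -24*l^2 + 37*l + 72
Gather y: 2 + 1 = 3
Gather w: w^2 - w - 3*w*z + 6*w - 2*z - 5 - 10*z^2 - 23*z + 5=w^2 + w*(5 - 3*z) - 10*z^2 - 25*z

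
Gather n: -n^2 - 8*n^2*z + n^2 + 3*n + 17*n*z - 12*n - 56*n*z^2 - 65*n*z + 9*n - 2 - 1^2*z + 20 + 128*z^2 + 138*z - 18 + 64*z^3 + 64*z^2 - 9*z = -8*n^2*z + n*(-56*z^2 - 48*z) + 64*z^3 + 192*z^2 + 128*z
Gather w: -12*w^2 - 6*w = -12*w^2 - 6*w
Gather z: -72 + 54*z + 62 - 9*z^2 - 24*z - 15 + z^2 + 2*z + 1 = -8*z^2 + 32*z - 24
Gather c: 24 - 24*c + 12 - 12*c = 36 - 36*c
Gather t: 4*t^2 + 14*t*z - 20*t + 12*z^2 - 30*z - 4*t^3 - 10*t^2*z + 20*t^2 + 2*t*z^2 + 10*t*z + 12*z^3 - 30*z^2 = -4*t^3 + t^2*(24 - 10*z) + t*(2*z^2 + 24*z - 20) + 12*z^3 - 18*z^2 - 30*z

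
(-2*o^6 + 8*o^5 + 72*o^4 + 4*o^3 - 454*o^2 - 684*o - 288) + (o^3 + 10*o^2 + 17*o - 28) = -2*o^6 + 8*o^5 + 72*o^4 + 5*o^3 - 444*o^2 - 667*o - 316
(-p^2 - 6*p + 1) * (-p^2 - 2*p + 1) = p^4 + 8*p^3 + 10*p^2 - 8*p + 1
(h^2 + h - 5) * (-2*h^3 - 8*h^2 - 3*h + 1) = -2*h^5 - 10*h^4 - h^3 + 38*h^2 + 16*h - 5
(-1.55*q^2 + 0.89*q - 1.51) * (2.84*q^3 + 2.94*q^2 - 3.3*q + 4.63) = -4.402*q^5 - 2.0294*q^4 + 3.4432*q^3 - 14.5529*q^2 + 9.1037*q - 6.9913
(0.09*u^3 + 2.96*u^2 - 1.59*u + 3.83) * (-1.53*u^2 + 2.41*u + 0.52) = -0.1377*u^5 - 4.3119*u^4 + 9.6131*u^3 - 8.1526*u^2 + 8.4035*u + 1.9916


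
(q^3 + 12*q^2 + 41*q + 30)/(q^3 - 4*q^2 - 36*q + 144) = (q^2 + 6*q + 5)/(q^2 - 10*q + 24)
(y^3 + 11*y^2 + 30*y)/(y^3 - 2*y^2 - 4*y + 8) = y*(y^2 + 11*y + 30)/(y^3 - 2*y^2 - 4*y + 8)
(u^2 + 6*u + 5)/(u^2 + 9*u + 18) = (u^2 + 6*u + 5)/(u^2 + 9*u + 18)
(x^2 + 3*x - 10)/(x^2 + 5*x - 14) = (x + 5)/(x + 7)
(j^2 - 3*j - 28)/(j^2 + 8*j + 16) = (j - 7)/(j + 4)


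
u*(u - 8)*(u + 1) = u^3 - 7*u^2 - 8*u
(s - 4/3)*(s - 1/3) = s^2 - 5*s/3 + 4/9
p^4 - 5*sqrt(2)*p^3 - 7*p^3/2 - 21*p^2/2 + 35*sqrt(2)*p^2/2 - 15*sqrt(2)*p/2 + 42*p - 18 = (p - 3)*(p - 1/2)*(p - 6*sqrt(2))*(p + sqrt(2))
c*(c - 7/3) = c^2 - 7*c/3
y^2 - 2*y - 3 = (y - 3)*(y + 1)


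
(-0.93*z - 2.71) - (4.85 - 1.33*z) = 0.4*z - 7.56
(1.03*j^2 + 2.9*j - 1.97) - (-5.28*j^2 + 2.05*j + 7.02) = 6.31*j^2 + 0.85*j - 8.99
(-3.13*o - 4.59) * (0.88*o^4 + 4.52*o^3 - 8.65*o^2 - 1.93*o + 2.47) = -2.7544*o^5 - 18.1868*o^4 + 6.3277*o^3 + 45.7444*o^2 + 1.1276*o - 11.3373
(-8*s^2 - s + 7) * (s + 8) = -8*s^3 - 65*s^2 - s + 56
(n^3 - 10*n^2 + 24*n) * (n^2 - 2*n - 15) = n^5 - 12*n^4 + 29*n^3 + 102*n^2 - 360*n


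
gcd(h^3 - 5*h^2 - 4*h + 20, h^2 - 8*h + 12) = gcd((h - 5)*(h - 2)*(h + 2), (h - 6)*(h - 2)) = h - 2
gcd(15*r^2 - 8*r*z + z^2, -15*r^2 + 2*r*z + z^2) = -3*r + z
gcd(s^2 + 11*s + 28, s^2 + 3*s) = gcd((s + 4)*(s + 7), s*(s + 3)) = 1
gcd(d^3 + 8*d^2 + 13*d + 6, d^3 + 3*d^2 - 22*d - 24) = d^2 + 7*d + 6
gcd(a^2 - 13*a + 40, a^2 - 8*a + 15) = a - 5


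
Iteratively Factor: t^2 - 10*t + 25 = (t - 5)*(t - 5)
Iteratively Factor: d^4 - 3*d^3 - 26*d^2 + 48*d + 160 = (d - 5)*(d^3 + 2*d^2 - 16*d - 32) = (d - 5)*(d + 4)*(d^2 - 2*d - 8) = (d - 5)*(d - 4)*(d + 4)*(d + 2)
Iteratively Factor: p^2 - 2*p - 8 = (p - 4)*(p + 2)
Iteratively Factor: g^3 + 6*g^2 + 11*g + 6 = (g + 2)*(g^2 + 4*g + 3) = (g + 1)*(g + 2)*(g + 3)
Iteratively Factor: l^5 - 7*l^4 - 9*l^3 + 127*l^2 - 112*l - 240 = (l + 4)*(l^4 - 11*l^3 + 35*l^2 - 13*l - 60) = (l - 5)*(l + 4)*(l^3 - 6*l^2 + 5*l + 12) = (l - 5)*(l - 3)*(l + 4)*(l^2 - 3*l - 4) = (l - 5)*(l - 3)*(l + 1)*(l + 4)*(l - 4)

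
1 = 1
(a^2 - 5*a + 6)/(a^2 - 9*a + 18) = (a - 2)/(a - 6)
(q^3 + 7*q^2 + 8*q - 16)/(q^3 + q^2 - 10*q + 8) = (q + 4)/(q - 2)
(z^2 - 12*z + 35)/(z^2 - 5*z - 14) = (z - 5)/(z + 2)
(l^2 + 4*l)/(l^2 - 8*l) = (l + 4)/(l - 8)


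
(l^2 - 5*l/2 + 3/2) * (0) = 0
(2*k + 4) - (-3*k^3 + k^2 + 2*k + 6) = 3*k^3 - k^2 - 2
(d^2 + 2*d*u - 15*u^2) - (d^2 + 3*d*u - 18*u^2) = -d*u + 3*u^2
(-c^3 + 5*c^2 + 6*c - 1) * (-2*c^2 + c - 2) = 2*c^5 - 11*c^4 - 5*c^3 - 2*c^2 - 13*c + 2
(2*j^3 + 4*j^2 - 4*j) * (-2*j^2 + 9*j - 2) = -4*j^5 + 10*j^4 + 40*j^3 - 44*j^2 + 8*j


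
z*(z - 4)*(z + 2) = z^3 - 2*z^2 - 8*z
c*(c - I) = c^2 - I*c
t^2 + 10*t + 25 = (t + 5)^2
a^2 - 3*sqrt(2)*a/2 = a*(a - 3*sqrt(2)/2)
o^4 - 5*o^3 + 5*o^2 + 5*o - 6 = (o - 3)*(o - 2)*(o - 1)*(o + 1)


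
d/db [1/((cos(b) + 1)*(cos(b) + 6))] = (2*cos(b) + 7)*sin(b)/((cos(b) + 1)^2*(cos(b) + 6)^2)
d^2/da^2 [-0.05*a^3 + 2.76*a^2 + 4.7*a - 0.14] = 5.52 - 0.3*a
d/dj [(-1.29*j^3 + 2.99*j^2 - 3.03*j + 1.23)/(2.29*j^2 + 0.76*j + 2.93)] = (-2.9541*j^4 - 1.9608*j^3 - 2.128*j^2 + 11.888*j - 9.8127)/(5.2441*j^4 + 3.4808*j^3 + 13.997*j^2 + 4.4536*j + 8.5849)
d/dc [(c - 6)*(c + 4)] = 2*c - 2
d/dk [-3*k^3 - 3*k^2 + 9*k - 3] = -9*k^2 - 6*k + 9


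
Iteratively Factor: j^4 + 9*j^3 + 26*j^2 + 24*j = (j + 3)*(j^3 + 6*j^2 + 8*j) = j*(j + 3)*(j^2 + 6*j + 8) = j*(j + 2)*(j + 3)*(j + 4)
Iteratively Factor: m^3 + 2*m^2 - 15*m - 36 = (m - 4)*(m^2 + 6*m + 9) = (m - 4)*(m + 3)*(m + 3)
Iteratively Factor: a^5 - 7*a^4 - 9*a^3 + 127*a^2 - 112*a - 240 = (a - 3)*(a^4 - 4*a^3 - 21*a^2 + 64*a + 80) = (a - 4)*(a - 3)*(a^3 - 21*a - 20) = (a - 5)*(a - 4)*(a - 3)*(a^2 + 5*a + 4) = (a - 5)*(a - 4)*(a - 3)*(a + 4)*(a + 1)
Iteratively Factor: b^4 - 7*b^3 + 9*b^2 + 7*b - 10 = (b - 2)*(b^3 - 5*b^2 - b + 5) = (b - 5)*(b - 2)*(b^2 - 1) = (b - 5)*(b - 2)*(b + 1)*(b - 1)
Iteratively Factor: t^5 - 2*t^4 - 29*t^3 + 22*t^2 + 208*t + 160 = (t + 1)*(t^4 - 3*t^3 - 26*t^2 + 48*t + 160) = (t - 5)*(t + 1)*(t^3 + 2*t^2 - 16*t - 32) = (t - 5)*(t + 1)*(t + 2)*(t^2 - 16) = (t - 5)*(t - 4)*(t + 1)*(t + 2)*(t + 4)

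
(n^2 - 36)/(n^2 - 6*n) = (n + 6)/n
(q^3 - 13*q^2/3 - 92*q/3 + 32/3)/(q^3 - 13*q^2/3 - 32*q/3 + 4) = (q^2 - 4*q - 32)/(q^2 - 4*q - 12)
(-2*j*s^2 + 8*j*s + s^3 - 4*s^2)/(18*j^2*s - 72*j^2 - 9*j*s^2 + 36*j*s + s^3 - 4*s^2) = s*(-2*j + s)/(18*j^2 - 9*j*s + s^2)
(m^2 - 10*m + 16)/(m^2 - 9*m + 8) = (m - 2)/(m - 1)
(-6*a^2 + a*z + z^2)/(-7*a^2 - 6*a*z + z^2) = (6*a^2 - a*z - z^2)/(7*a^2 + 6*a*z - z^2)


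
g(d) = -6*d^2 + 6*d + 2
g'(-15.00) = 186.00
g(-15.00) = -1438.00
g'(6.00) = -66.00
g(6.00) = -178.00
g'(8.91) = -100.92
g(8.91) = -420.87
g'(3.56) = -36.72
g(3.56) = -52.68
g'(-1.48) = 23.76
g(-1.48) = -20.02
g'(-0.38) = 10.56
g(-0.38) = -1.15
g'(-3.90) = 52.80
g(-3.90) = -112.66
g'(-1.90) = 28.80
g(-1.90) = -31.06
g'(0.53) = -0.36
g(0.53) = 3.49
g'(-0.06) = 6.72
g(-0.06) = 1.62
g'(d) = 6 - 12*d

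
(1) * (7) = 7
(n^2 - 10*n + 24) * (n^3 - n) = n^5 - 10*n^4 + 23*n^3 + 10*n^2 - 24*n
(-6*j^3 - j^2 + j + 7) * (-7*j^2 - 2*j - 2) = 42*j^5 + 19*j^4 + 7*j^3 - 49*j^2 - 16*j - 14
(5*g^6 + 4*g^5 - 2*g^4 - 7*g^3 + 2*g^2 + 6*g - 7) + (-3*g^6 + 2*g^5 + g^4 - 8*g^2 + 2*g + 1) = 2*g^6 + 6*g^5 - g^4 - 7*g^3 - 6*g^2 + 8*g - 6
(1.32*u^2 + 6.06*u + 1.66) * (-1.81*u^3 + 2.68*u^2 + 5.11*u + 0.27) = -2.3892*u^5 - 7.431*u^4 + 19.9814*u^3 + 35.7718*u^2 + 10.1188*u + 0.4482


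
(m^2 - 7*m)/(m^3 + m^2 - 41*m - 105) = m/(m^2 + 8*m + 15)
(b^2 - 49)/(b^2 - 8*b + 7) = (b + 7)/(b - 1)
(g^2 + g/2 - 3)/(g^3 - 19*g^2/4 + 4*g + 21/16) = 8*(g + 2)/(8*g^2 - 26*g - 7)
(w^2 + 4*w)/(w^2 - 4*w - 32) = w/(w - 8)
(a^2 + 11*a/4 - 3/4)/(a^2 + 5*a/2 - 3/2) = (4*a - 1)/(2*(2*a - 1))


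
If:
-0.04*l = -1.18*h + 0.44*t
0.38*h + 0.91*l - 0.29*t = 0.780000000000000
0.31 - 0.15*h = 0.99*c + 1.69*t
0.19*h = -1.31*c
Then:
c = -0.01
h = 0.10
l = 0.87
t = 0.18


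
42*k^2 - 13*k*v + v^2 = (-7*k + v)*(-6*k + v)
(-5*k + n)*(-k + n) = 5*k^2 - 6*k*n + n^2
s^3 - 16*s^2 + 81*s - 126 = (s - 7)*(s - 6)*(s - 3)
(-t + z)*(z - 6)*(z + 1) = -t*z^2 + 5*t*z + 6*t + z^3 - 5*z^2 - 6*z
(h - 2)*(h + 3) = h^2 + h - 6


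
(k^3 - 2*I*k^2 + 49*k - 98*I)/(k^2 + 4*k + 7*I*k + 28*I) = (k^2 - 9*I*k - 14)/(k + 4)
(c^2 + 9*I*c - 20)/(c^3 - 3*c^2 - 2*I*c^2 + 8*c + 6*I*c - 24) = (c^2 + 9*I*c - 20)/(c^3 + c^2*(-3 - 2*I) + c*(8 + 6*I) - 24)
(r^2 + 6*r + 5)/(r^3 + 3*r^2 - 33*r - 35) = (r + 5)/(r^2 + 2*r - 35)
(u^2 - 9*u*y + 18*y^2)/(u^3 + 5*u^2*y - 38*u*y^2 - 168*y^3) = (u - 3*y)/(u^2 + 11*u*y + 28*y^2)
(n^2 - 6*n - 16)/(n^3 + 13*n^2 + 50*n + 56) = (n - 8)/(n^2 + 11*n + 28)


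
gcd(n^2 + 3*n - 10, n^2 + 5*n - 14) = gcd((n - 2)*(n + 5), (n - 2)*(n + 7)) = n - 2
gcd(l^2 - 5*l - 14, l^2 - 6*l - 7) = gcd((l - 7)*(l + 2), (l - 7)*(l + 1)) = l - 7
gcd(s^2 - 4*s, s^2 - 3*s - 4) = s - 4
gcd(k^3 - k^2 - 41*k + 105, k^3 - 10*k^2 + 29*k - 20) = k - 5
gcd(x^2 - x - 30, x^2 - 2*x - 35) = x + 5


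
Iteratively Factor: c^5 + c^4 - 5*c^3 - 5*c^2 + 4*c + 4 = (c + 1)*(c^4 - 5*c^2 + 4) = (c - 1)*(c + 1)*(c^3 + c^2 - 4*c - 4) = (c - 2)*(c - 1)*(c + 1)*(c^2 + 3*c + 2) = (c - 2)*(c - 1)*(c + 1)*(c + 2)*(c + 1)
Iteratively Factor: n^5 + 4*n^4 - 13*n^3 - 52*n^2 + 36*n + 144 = (n + 2)*(n^4 + 2*n^3 - 17*n^2 - 18*n + 72) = (n + 2)*(n + 4)*(n^3 - 2*n^2 - 9*n + 18) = (n + 2)*(n + 3)*(n + 4)*(n^2 - 5*n + 6) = (n - 3)*(n + 2)*(n + 3)*(n + 4)*(n - 2)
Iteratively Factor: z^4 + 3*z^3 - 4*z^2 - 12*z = (z)*(z^3 + 3*z^2 - 4*z - 12) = z*(z + 2)*(z^2 + z - 6) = z*(z + 2)*(z + 3)*(z - 2)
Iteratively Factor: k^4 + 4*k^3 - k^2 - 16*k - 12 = (k + 2)*(k^3 + 2*k^2 - 5*k - 6) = (k + 2)*(k + 3)*(k^2 - k - 2) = (k + 1)*(k + 2)*(k + 3)*(k - 2)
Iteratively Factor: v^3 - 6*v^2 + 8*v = (v - 2)*(v^2 - 4*v) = v*(v - 2)*(v - 4)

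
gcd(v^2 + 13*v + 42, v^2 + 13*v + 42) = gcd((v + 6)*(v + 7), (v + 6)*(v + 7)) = v^2 + 13*v + 42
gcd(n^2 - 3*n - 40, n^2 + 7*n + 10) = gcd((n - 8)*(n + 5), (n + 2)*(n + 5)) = n + 5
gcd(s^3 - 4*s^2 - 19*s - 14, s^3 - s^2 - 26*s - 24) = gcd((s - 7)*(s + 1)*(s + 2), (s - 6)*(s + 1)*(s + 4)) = s + 1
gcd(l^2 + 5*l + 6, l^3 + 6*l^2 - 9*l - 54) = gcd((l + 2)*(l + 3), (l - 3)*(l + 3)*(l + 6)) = l + 3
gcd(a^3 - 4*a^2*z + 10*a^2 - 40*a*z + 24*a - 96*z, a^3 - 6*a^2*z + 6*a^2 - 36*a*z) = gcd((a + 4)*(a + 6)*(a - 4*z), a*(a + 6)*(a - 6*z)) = a + 6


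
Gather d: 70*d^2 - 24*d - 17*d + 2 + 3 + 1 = 70*d^2 - 41*d + 6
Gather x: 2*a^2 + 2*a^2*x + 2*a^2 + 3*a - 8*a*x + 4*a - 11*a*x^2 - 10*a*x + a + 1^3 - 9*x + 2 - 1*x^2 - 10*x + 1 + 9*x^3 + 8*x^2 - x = 4*a^2 + 8*a + 9*x^3 + x^2*(7 - 11*a) + x*(2*a^2 - 18*a - 20) + 4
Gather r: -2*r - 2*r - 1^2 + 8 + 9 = 16 - 4*r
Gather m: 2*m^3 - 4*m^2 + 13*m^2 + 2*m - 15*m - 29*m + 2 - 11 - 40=2*m^3 + 9*m^2 - 42*m - 49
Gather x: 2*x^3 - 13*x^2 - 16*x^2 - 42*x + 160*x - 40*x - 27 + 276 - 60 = 2*x^3 - 29*x^2 + 78*x + 189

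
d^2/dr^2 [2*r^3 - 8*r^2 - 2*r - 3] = 12*r - 16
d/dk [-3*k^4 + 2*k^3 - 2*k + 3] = -12*k^3 + 6*k^2 - 2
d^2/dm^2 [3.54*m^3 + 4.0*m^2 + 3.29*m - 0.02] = 21.24*m + 8.0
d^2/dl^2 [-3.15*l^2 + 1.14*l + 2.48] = -6.30000000000000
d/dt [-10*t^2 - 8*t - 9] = -20*t - 8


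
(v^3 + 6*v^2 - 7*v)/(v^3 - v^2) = (v + 7)/v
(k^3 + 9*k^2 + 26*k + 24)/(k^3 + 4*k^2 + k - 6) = (k + 4)/(k - 1)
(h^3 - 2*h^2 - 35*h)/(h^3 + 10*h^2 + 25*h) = (h - 7)/(h + 5)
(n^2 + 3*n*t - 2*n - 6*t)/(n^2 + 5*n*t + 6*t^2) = (n - 2)/(n + 2*t)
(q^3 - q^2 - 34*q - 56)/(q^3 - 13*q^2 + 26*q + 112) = (q + 4)/(q - 8)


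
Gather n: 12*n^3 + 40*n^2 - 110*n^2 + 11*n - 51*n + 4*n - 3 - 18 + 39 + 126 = 12*n^3 - 70*n^2 - 36*n + 144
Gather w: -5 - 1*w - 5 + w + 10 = 0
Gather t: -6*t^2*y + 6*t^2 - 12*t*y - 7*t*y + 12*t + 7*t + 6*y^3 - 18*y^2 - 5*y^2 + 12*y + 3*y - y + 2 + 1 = t^2*(6 - 6*y) + t*(19 - 19*y) + 6*y^3 - 23*y^2 + 14*y + 3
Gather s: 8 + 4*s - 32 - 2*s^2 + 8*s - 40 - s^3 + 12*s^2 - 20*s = -s^3 + 10*s^2 - 8*s - 64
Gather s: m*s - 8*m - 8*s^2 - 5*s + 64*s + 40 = -8*m - 8*s^2 + s*(m + 59) + 40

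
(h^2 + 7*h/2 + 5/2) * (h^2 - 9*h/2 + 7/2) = h^4 - h^3 - 39*h^2/4 + h + 35/4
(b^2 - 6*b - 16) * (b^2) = b^4 - 6*b^3 - 16*b^2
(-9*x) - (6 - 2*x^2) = 2*x^2 - 9*x - 6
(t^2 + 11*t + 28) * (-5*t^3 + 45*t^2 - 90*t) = -5*t^5 - 10*t^4 + 265*t^3 + 270*t^2 - 2520*t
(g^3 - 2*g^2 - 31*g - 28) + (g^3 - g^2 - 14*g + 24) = 2*g^3 - 3*g^2 - 45*g - 4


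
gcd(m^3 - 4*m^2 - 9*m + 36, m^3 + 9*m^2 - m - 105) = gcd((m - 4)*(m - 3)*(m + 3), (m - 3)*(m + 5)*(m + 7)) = m - 3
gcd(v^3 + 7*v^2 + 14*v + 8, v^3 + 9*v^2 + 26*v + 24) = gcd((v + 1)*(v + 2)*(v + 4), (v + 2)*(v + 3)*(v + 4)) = v^2 + 6*v + 8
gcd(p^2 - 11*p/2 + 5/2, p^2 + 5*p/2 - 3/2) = p - 1/2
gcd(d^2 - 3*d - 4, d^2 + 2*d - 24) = d - 4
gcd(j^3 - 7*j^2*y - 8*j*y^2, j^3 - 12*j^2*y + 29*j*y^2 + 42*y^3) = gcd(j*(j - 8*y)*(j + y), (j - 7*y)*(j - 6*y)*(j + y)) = j + y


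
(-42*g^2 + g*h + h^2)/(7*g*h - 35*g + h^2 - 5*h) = (-6*g + h)/(h - 5)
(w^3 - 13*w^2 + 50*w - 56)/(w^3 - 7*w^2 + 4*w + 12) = (w^2 - 11*w + 28)/(w^2 - 5*w - 6)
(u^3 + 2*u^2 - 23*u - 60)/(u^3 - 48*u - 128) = (u^2 - 2*u - 15)/(u^2 - 4*u - 32)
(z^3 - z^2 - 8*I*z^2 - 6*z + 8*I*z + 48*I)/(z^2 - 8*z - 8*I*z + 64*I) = (z^2 - z - 6)/(z - 8)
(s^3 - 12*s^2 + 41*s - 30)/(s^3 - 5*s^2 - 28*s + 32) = (s^2 - 11*s + 30)/(s^2 - 4*s - 32)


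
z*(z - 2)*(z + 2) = z^3 - 4*z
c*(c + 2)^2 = c^3 + 4*c^2 + 4*c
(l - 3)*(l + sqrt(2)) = l^2 - 3*l + sqrt(2)*l - 3*sqrt(2)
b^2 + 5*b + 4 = (b + 1)*(b + 4)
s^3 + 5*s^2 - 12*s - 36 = (s - 3)*(s + 2)*(s + 6)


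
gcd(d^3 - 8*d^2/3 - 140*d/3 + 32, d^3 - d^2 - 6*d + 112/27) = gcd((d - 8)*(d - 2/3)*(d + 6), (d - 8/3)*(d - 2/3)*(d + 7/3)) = d - 2/3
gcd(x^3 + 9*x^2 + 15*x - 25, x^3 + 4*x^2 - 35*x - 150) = x^2 + 10*x + 25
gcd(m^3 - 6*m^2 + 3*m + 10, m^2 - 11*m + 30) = m - 5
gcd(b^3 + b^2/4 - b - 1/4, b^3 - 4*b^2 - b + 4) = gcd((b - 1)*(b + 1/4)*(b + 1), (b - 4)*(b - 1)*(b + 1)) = b^2 - 1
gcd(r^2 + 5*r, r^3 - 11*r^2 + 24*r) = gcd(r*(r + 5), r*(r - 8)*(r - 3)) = r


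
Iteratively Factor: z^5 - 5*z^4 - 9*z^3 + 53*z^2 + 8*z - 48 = (z - 1)*(z^4 - 4*z^3 - 13*z^2 + 40*z + 48) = (z - 1)*(z + 3)*(z^3 - 7*z^2 + 8*z + 16) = (z - 1)*(z + 1)*(z + 3)*(z^2 - 8*z + 16) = (z - 4)*(z - 1)*(z + 1)*(z + 3)*(z - 4)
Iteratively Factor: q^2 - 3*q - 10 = (q + 2)*(q - 5)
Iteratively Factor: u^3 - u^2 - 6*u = (u)*(u^2 - u - 6) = u*(u + 2)*(u - 3)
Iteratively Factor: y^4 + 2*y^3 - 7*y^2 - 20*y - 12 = (y + 1)*(y^3 + y^2 - 8*y - 12) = (y + 1)*(y + 2)*(y^2 - y - 6) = (y - 3)*(y + 1)*(y + 2)*(y + 2)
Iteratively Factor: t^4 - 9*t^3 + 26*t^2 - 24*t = (t)*(t^3 - 9*t^2 + 26*t - 24) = t*(t - 4)*(t^2 - 5*t + 6) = t*(t - 4)*(t - 3)*(t - 2)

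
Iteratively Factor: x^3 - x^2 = (x)*(x^2 - x) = x^2*(x - 1)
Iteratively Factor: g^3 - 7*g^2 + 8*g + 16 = (g - 4)*(g^2 - 3*g - 4) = (g - 4)^2*(g + 1)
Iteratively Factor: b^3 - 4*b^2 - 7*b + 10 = (b + 2)*(b^2 - 6*b + 5) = (b - 1)*(b + 2)*(b - 5)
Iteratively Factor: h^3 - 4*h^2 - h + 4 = (h - 4)*(h^2 - 1) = (h - 4)*(h - 1)*(h + 1)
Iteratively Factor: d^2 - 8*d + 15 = (d - 3)*(d - 5)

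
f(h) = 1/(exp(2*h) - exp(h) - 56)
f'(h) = (-2*exp(2*h) + exp(h))/(exp(2*h) - exp(h) - 56)^2 = (1 - 2*exp(h))*exp(h)/(-exp(2*h) + exp(h) + 56)^2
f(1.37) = -0.02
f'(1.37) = -0.01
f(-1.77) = -0.02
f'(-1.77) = 0.00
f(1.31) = -0.02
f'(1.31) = -0.01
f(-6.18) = -0.02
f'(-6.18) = 0.00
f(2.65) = 0.01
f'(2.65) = -0.02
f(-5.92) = -0.02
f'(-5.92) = 0.00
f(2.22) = 0.05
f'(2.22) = -0.42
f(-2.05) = -0.02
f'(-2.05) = 0.00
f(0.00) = -0.02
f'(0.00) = 0.00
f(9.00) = 0.00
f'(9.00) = 0.00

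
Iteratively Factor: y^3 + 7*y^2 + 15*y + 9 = (y + 3)*(y^2 + 4*y + 3) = (y + 1)*(y + 3)*(y + 3)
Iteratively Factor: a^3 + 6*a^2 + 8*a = (a + 2)*(a^2 + 4*a) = (a + 2)*(a + 4)*(a)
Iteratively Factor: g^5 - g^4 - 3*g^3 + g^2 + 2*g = (g - 2)*(g^4 + g^3 - g^2 - g) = (g - 2)*(g + 1)*(g^3 - g) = (g - 2)*(g + 1)^2*(g^2 - g) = g*(g - 2)*(g + 1)^2*(g - 1)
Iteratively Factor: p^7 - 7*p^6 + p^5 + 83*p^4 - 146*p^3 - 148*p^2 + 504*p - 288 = (p - 4)*(p^6 - 3*p^5 - 11*p^4 + 39*p^3 + 10*p^2 - 108*p + 72) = (p - 4)*(p - 3)*(p^5 - 11*p^3 + 6*p^2 + 28*p - 24) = (p - 4)*(p - 3)*(p + 2)*(p^4 - 2*p^3 - 7*p^2 + 20*p - 12) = (p - 4)*(p - 3)*(p + 2)*(p + 3)*(p^3 - 5*p^2 + 8*p - 4) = (p - 4)*(p - 3)*(p - 1)*(p + 2)*(p + 3)*(p^2 - 4*p + 4) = (p - 4)*(p - 3)*(p - 2)*(p - 1)*(p + 2)*(p + 3)*(p - 2)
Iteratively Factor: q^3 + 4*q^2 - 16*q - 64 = (q + 4)*(q^2 - 16) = (q + 4)^2*(q - 4)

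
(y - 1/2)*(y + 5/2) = y^2 + 2*y - 5/4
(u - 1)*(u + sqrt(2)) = u^2 - u + sqrt(2)*u - sqrt(2)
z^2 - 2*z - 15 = (z - 5)*(z + 3)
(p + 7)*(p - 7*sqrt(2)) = p^2 - 7*sqrt(2)*p + 7*p - 49*sqrt(2)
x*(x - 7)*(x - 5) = x^3 - 12*x^2 + 35*x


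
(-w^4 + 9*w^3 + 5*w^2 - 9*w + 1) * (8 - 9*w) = 9*w^5 - 89*w^4 + 27*w^3 + 121*w^2 - 81*w + 8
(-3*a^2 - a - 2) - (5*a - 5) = -3*a^2 - 6*a + 3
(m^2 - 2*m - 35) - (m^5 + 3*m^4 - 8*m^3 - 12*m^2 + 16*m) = -m^5 - 3*m^4 + 8*m^3 + 13*m^2 - 18*m - 35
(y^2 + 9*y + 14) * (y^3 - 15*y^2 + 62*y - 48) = y^5 - 6*y^4 - 59*y^3 + 300*y^2 + 436*y - 672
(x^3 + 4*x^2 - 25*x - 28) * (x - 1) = x^4 + 3*x^3 - 29*x^2 - 3*x + 28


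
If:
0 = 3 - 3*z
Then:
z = 1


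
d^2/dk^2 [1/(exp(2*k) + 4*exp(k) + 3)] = 4*(-(exp(k) + 1)*(exp(2*k) + 4*exp(k) + 3) + 2*(exp(k) + 2)^2*exp(k))*exp(k)/(exp(2*k) + 4*exp(k) + 3)^3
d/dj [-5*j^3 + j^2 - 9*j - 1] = -15*j^2 + 2*j - 9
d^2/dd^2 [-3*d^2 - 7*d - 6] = -6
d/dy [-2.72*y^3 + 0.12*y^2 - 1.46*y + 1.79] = -8.16*y^2 + 0.24*y - 1.46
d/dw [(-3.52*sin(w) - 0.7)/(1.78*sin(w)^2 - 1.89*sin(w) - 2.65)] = (6.2656*sin(w)^2 + 2.492*sin(w) + 8.005)*cos(w)/(3.1684*sin(w)^4 - 6.7284*sin(w)^3 - 5.8619*sin(w)^2 + 10.017*sin(w) + 7.0225)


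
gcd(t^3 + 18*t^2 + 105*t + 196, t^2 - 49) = t + 7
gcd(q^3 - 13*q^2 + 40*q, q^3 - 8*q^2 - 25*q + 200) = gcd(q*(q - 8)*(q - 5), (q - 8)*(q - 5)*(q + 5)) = q^2 - 13*q + 40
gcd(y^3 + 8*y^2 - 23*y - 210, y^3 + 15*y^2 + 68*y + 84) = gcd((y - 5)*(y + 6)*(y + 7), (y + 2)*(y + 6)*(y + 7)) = y^2 + 13*y + 42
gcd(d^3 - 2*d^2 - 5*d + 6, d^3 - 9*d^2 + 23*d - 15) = d^2 - 4*d + 3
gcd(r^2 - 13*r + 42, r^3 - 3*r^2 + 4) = 1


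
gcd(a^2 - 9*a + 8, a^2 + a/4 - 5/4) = a - 1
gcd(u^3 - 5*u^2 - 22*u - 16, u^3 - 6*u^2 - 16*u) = u^2 - 6*u - 16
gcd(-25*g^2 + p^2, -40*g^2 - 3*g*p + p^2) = 5*g + p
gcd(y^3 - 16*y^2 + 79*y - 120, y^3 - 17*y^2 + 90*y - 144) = y^2 - 11*y + 24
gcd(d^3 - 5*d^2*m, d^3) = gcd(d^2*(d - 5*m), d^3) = d^2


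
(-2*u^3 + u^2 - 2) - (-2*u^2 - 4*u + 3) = -2*u^3 + 3*u^2 + 4*u - 5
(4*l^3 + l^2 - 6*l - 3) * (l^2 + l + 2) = 4*l^5 + 5*l^4 + 3*l^3 - 7*l^2 - 15*l - 6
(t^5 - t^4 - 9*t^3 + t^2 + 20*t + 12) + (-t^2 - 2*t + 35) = t^5 - t^4 - 9*t^3 + 18*t + 47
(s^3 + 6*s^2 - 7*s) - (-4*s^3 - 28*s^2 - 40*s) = 5*s^3 + 34*s^2 + 33*s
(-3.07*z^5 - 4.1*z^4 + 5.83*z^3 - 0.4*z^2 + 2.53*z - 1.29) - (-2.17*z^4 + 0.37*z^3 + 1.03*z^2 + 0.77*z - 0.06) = -3.07*z^5 - 1.93*z^4 + 5.46*z^3 - 1.43*z^2 + 1.76*z - 1.23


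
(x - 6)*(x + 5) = x^2 - x - 30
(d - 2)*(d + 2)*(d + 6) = d^3 + 6*d^2 - 4*d - 24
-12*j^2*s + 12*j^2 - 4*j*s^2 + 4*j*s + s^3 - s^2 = (-6*j + s)*(2*j + s)*(s - 1)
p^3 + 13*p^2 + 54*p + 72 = (p + 3)*(p + 4)*(p + 6)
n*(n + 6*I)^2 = n^3 + 12*I*n^2 - 36*n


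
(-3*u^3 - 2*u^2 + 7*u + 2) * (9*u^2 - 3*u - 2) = -27*u^5 - 9*u^4 + 75*u^3 + u^2 - 20*u - 4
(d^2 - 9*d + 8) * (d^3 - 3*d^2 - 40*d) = d^5 - 12*d^4 - 5*d^3 + 336*d^2 - 320*d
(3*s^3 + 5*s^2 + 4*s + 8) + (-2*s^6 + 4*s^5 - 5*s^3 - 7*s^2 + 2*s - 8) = -2*s^6 + 4*s^5 - 2*s^3 - 2*s^2 + 6*s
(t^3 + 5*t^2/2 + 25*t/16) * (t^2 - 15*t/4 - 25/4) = t^5 - 5*t^4/4 - 225*t^3/16 - 1375*t^2/64 - 625*t/64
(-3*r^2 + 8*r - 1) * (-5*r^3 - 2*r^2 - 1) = 15*r^5 - 34*r^4 - 11*r^3 + 5*r^2 - 8*r + 1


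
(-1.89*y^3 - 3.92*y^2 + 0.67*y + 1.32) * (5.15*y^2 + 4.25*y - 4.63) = -9.7335*y^5 - 28.2205*y^4 - 4.4588*y^3 + 27.7951*y^2 + 2.5079*y - 6.1116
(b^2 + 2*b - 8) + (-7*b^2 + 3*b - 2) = -6*b^2 + 5*b - 10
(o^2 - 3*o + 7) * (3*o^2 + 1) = 3*o^4 - 9*o^3 + 22*o^2 - 3*o + 7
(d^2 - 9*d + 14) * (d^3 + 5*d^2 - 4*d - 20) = d^5 - 4*d^4 - 35*d^3 + 86*d^2 + 124*d - 280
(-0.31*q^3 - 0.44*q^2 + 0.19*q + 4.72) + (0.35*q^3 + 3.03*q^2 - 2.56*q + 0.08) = 0.04*q^3 + 2.59*q^2 - 2.37*q + 4.8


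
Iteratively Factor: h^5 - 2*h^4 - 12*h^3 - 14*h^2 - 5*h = (h + 1)*(h^4 - 3*h^3 - 9*h^2 - 5*h) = (h - 5)*(h + 1)*(h^3 + 2*h^2 + h) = h*(h - 5)*(h + 1)*(h^2 + 2*h + 1) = h*(h - 5)*(h + 1)^2*(h + 1)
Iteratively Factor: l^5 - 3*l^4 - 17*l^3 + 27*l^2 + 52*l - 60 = (l - 5)*(l^4 + 2*l^3 - 7*l^2 - 8*l + 12) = (l - 5)*(l - 1)*(l^3 + 3*l^2 - 4*l - 12) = (l - 5)*(l - 2)*(l - 1)*(l^2 + 5*l + 6) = (l - 5)*(l - 2)*(l - 1)*(l + 2)*(l + 3)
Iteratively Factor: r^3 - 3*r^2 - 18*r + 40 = (r - 5)*(r^2 + 2*r - 8) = (r - 5)*(r - 2)*(r + 4)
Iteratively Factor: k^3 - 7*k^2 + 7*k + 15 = (k - 3)*(k^2 - 4*k - 5) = (k - 3)*(k + 1)*(k - 5)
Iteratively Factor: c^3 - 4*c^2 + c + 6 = (c + 1)*(c^2 - 5*c + 6) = (c - 2)*(c + 1)*(c - 3)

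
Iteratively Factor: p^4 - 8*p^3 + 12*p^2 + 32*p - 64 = (p - 4)*(p^3 - 4*p^2 - 4*p + 16) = (p - 4)*(p - 2)*(p^2 - 2*p - 8) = (p - 4)^2*(p - 2)*(p + 2)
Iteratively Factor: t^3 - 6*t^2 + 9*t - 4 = (t - 1)*(t^2 - 5*t + 4) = (t - 4)*(t - 1)*(t - 1)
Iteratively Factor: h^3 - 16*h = (h + 4)*(h^2 - 4*h) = (h - 4)*(h + 4)*(h)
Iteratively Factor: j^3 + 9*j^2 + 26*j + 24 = (j + 3)*(j^2 + 6*j + 8) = (j + 2)*(j + 3)*(j + 4)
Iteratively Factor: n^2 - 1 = (n + 1)*(n - 1)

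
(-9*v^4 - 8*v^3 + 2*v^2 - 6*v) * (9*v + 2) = -81*v^5 - 90*v^4 + 2*v^3 - 50*v^2 - 12*v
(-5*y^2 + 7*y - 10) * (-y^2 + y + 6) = 5*y^4 - 12*y^3 - 13*y^2 + 32*y - 60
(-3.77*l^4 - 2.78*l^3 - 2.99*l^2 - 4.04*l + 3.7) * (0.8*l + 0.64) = -3.016*l^5 - 4.6368*l^4 - 4.1712*l^3 - 5.1456*l^2 + 0.374400000000001*l + 2.368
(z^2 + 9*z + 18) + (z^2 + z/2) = 2*z^2 + 19*z/2 + 18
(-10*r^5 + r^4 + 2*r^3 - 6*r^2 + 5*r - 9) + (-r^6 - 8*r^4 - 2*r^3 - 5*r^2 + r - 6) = -r^6 - 10*r^5 - 7*r^4 - 11*r^2 + 6*r - 15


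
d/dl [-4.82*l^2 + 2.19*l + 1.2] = 2.19 - 9.64*l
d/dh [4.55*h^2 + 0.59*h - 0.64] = 9.1*h + 0.59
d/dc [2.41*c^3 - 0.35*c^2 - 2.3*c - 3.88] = 7.23*c^2 - 0.7*c - 2.3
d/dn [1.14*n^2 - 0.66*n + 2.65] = 2.28*n - 0.66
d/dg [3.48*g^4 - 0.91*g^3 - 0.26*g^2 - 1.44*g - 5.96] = 13.92*g^3 - 2.73*g^2 - 0.52*g - 1.44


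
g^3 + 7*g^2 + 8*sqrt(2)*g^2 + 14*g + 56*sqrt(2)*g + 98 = (g + 7)*(g + sqrt(2))*(g + 7*sqrt(2))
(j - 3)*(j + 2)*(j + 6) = j^3 + 5*j^2 - 12*j - 36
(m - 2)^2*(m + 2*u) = m^3 + 2*m^2*u - 4*m^2 - 8*m*u + 4*m + 8*u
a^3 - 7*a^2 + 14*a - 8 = (a - 4)*(a - 2)*(a - 1)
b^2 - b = b*(b - 1)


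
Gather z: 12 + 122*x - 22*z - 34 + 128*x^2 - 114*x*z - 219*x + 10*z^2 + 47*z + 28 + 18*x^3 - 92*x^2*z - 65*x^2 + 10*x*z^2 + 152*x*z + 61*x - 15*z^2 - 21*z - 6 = 18*x^3 + 63*x^2 - 36*x + z^2*(10*x - 5) + z*(-92*x^2 + 38*x + 4)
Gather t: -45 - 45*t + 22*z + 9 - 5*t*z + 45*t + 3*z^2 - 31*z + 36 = -5*t*z + 3*z^2 - 9*z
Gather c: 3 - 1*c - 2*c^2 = -2*c^2 - c + 3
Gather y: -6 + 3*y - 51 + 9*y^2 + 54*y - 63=9*y^2 + 57*y - 120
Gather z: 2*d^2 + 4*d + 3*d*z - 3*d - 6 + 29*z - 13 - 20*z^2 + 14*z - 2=2*d^2 + d - 20*z^2 + z*(3*d + 43) - 21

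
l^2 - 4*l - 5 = (l - 5)*(l + 1)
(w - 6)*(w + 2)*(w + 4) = w^3 - 28*w - 48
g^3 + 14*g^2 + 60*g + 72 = (g + 2)*(g + 6)^2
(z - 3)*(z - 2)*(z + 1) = z^3 - 4*z^2 + z + 6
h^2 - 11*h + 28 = (h - 7)*(h - 4)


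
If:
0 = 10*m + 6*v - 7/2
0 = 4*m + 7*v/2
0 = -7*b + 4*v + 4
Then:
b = -12/77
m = 49/44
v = -14/11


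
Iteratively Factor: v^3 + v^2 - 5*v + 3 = (v - 1)*(v^2 + 2*v - 3) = (v - 1)^2*(v + 3)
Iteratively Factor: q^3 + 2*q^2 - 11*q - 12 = (q + 4)*(q^2 - 2*q - 3) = (q - 3)*(q + 4)*(q + 1)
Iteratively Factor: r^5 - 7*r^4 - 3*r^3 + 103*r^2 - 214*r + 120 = (r - 3)*(r^4 - 4*r^3 - 15*r^2 + 58*r - 40) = (r - 3)*(r - 1)*(r^3 - 3*r^2 - 18*r + 40) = (r - 3)*(r - 1)*(r + 4)*(r^2 - 7*r + 10) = (r - 5)*(r - 3)*(r - 1)*(r + 4)*(r - 2)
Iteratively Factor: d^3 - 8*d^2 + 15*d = (d)*(d^2 - 8*d + 15) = d*(d - 3)*(d - 5)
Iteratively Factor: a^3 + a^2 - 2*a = (a)*(a^2 + a - 2) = a*(a + 2)*(a - 1)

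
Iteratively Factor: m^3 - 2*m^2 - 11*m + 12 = (m - 1)*(m^2 - m - 12) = (m - 4)*(m - 1)*(m + 3)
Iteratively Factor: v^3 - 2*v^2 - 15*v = (v)*(v^2 - 2*v - 15) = v*(v - 5)*(v + 3)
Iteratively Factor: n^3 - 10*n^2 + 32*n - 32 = (n - 2)*(n^2 - 8*n + 16) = (n - 4)*(n - 2)*(n - 4)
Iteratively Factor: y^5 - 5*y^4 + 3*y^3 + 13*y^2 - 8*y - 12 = (y - 3)*(y^4 - 2*y^3 - 3*y^2 + 4*y + 4) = (y - 3)*(y + 1)*(y^3 - 3*y^2 + 4) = (y - 3)*(y - 2)*(y + 1)*(y^2 - y - 2) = (y - 3)*(y - 2)^2*(y + 1)*(y + 1)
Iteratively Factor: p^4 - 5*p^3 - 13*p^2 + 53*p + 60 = (p + 3)*(p^3 - 8*p^2 + 11*p + 20) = (p - 5)*(p + 3)*(p^2 - 3*p - 4) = (p - 5)*(p + 1)*(p + 3)*(p - 4)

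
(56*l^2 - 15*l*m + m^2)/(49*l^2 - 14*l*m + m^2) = (8*l - m)/(7*l - m)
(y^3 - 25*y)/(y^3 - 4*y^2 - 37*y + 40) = y*(y - 5)/(y^2 - 9*y + 8)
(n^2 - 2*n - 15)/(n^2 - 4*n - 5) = (n + 3)/(n + 1)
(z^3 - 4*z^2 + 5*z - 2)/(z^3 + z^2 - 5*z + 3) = (z - 2)/(z + 3)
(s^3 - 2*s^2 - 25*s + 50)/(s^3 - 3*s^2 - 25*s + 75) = (s - 2)/(s - 3)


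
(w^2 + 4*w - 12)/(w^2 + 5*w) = (w^2 + 4*w - 12)/(w*(w + 5))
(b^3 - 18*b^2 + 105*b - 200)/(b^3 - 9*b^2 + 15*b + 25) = (b - 8)/(b + 1)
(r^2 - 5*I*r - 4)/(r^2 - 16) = (r^2 - 5*I*r - 4)/(r^2 - 16)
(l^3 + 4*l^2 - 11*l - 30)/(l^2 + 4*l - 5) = (l^2 - l - 6)/(l - 1)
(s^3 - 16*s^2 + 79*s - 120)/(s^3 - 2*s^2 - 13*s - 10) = (s^2 - 11*s + 24)/(s^2 + 3*s + 2)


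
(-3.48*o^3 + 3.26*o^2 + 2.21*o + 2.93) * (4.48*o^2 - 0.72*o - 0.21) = -15.5904*o^5 + 17.1104*o^4 + 8.2844*o^3 + 10.8506*o^2 - 2.5737*o - 0.6153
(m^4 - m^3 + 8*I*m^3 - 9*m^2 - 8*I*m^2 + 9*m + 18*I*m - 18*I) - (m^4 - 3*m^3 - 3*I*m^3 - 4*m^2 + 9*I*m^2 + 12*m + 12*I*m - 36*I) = 2*m^3 + 11*I*m^3 - 5*m^2 - 17*I*m^2 - 3*m + 6*I*m + 18*I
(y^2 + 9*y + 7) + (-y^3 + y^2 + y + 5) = -y^3 + 2*y^2 + 10*y + 12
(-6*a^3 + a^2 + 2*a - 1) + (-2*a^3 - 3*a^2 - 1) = -8*a^3 - 2*a^2 + 2*a - 2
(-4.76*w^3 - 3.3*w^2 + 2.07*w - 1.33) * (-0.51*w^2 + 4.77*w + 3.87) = 2.4276*w^5 - 21.0222*w^4 - 35.2179*w^3 - 2.2188*w^2 + 1.6668*w - 5.1471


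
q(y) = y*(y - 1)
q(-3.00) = 12.00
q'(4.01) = 7.02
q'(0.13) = -0.74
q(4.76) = 17.90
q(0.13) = -0.11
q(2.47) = 3.63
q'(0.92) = 0.84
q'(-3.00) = -7.00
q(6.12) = 31.33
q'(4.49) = 7.98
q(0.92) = -0.07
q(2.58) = 4.08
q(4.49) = 15.67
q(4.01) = 12.07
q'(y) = 2*y - 1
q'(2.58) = 4.16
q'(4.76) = 8.52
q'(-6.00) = -13.00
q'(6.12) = 11.24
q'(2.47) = 3.94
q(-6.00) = 42.00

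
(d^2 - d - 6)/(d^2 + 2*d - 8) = (d^2 - d - 6)/(d^2 + 2*d - 8)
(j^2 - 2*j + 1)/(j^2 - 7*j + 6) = (j - 1)/(j - 6)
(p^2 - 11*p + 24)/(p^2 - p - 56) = (p - 3)/(p + 7)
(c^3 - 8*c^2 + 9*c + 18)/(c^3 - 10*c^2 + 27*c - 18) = (c + 1)/(c - 1)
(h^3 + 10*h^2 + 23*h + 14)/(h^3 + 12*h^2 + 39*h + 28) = (h + 2)/(h + 4)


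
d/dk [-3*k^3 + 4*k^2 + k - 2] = -9*k^2 + 8*k + 1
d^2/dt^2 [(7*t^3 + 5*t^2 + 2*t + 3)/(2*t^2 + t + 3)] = 2*(-37*t^3 + 9*t^2 + 171*t + 24)/(8*t^6 + 12*t^5 + 42*t^4 + 37*t^3 + 63*t^2 + 27*t + 27)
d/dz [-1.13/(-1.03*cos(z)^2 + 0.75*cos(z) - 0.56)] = (2.3278*cos(z) - 0.8475)*sin(z)/(1.03*cos(z)^2 - 0.75*cos(z) + 0.56)^2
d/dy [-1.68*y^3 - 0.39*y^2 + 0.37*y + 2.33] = -5.04*y^2 - 0.78*y + 0.37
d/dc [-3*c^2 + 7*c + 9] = 7 - 6*c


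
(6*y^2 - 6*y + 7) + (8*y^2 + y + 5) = 14*y^2 - 5*y + 12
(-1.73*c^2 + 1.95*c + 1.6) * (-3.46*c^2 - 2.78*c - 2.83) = 5.9858*c^4 - 1.9376*c^3 - 6.0611*c^2 - 9.9665*c - 4.528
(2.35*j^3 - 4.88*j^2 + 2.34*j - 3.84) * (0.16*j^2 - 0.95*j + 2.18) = 0.376*j^5 - 3.0133*j^4 + 10.1334*j^3 - 13.4758*j^2 + 8.7492*j - 8.3712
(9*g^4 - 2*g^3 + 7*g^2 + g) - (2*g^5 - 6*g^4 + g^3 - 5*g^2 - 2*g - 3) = -2*g^5 + 15*g^4 - 3*g^3 + 12*g^2 + 3*g + 3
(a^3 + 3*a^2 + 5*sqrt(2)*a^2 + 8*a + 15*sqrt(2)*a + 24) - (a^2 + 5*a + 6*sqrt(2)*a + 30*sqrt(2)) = a^3 + 2*a^2 + 5*sqrt(2)*a^2 + 3*a + 9*sqrt(2)*a - 30*sqrt(2) + 24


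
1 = 1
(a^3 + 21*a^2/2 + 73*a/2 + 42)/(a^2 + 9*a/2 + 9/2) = (2*a^2 + 15*a + 28)/(2*a + 3)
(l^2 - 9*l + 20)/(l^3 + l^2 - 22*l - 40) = (l - 4)/(l^2 + 6*l + 8)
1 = 1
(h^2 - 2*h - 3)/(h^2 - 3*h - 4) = (h - 3)/(h - 4)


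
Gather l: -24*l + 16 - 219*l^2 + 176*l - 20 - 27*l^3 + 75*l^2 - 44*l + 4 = -27*l^3 - 144*l^2 + 108*l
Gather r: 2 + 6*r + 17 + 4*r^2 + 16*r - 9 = 4*r^2 + 22*r + 10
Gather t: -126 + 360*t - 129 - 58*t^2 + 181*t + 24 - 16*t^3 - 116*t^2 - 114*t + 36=-16*t^3 - 174*t^2 + 427*t - 195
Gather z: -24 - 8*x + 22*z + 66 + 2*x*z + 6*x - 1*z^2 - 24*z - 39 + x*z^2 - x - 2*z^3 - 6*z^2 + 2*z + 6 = 2*x*z - 3*x - 2*z^3 + z^2*(x - 7) + 9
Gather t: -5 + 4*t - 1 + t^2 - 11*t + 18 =t^2 - 7*t + 12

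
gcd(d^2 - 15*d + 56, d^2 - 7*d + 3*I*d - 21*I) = d - 7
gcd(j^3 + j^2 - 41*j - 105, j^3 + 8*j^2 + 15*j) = j^2 + 8*j + 15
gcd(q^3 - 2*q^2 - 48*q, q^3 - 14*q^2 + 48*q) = q^2 - 8*q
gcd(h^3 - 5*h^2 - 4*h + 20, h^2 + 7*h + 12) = 1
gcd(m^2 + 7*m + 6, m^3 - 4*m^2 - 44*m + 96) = m + 6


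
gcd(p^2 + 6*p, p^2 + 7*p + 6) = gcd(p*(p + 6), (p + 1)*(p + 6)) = p + 6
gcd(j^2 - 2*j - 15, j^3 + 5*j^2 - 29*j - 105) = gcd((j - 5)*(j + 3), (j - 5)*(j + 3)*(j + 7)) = j^2 - 2*j - 15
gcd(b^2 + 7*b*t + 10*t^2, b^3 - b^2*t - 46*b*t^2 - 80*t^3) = b^2 + 7*b*t + 10*t^2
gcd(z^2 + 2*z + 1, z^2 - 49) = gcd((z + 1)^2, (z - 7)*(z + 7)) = 1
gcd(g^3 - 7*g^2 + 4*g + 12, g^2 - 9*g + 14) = g - 2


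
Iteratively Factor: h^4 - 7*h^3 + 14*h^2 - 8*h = (h - 4)*(h^3 - 3*h^2 + 2*h) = (h - 4)*(h - 2)*(h^2 - h) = h*(h - 4)*(h - 2)*(h - 1)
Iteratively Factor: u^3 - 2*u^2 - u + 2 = (u - 2)*(u^2 - 1) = (u - 2)*(u + 1)*(u - 1)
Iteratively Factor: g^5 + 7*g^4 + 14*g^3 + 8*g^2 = (g + 4)*(g^4 + 3*g^3 + 2*g^2) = (g + 1)*(g + 4)*(g^3 + 2*g^2) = g*(g + 1)*(g + 4)*(g^2 + 2*g) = g^2*(g + 1)*(g + 4)*(g + 2)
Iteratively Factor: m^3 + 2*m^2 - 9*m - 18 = (m + 3)*(m^2 - m - 6) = (m + 2)*(m + 3)*(m - 3)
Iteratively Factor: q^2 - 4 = (q + 2)*(q - 2)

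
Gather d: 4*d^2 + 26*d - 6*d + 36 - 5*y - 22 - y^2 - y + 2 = 4*d^2 + 20*d - y^2 - 6*y + 16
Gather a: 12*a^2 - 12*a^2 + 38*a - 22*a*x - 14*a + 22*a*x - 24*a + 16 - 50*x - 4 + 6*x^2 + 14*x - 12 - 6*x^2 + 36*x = 0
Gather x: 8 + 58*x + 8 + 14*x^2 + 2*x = 14*x^2 + 60*x + 16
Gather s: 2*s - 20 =2*s - 20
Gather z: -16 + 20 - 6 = -2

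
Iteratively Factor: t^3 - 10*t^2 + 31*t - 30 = (t - 5)*(t^2 - 5*t + 6) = (t - 5)*(t - 2)*(t - 3)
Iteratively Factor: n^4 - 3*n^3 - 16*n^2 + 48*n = (n + 4)*(n^3 - 7*n^2 + 12*n) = n*(n + 4)*(n^2 - 7*n + 12) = n*(n - 3)*(n + 4)*(n - 4)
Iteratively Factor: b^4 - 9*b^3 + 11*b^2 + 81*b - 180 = (b - 3)*(b^3 - 6*b^2 - 7*b + 60) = (b - 4)*(b - 3)*(b^2 - 2*b - 15) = (b - 5)*(b - 4)*(b - 3)*(b + 3)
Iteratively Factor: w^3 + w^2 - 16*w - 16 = (w + 1)*(w^2 - 16) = (w - 4)*(w + 1)*(w + 4)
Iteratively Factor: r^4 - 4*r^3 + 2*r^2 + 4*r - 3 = (r + 1)*(r^3 - 5*r^2 + 7*r - 3) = (r - 3)*(r + 1)*(r^2 - 2*r + 1) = (r - 3)*(r - 1)*(r + 1)*(r - 1)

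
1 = 1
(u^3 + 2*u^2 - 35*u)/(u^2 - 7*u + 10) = u*(u + 7)/(u - 2)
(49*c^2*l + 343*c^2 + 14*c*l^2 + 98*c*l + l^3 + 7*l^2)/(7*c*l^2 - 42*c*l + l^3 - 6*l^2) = (7*c*l + 49*c + l^2 + 7*l)/(l*(l - 6))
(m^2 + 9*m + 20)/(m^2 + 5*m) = (m + 4)/m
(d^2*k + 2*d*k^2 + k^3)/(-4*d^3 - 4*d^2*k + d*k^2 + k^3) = k*(-d - k)/(4*d^2 - k^2)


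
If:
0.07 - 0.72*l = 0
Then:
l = 0.10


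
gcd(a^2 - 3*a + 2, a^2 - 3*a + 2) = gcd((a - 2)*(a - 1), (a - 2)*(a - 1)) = a^2 - 3*a + 2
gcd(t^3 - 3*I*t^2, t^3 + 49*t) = t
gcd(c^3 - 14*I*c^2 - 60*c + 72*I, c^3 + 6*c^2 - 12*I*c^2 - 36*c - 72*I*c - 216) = c^2 - 12*I*c - 36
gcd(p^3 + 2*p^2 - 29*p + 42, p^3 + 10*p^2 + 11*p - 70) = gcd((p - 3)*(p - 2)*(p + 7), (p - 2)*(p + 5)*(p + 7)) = p^2 + 5*p - 14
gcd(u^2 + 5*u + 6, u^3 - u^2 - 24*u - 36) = u^2 + 5*u + 6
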